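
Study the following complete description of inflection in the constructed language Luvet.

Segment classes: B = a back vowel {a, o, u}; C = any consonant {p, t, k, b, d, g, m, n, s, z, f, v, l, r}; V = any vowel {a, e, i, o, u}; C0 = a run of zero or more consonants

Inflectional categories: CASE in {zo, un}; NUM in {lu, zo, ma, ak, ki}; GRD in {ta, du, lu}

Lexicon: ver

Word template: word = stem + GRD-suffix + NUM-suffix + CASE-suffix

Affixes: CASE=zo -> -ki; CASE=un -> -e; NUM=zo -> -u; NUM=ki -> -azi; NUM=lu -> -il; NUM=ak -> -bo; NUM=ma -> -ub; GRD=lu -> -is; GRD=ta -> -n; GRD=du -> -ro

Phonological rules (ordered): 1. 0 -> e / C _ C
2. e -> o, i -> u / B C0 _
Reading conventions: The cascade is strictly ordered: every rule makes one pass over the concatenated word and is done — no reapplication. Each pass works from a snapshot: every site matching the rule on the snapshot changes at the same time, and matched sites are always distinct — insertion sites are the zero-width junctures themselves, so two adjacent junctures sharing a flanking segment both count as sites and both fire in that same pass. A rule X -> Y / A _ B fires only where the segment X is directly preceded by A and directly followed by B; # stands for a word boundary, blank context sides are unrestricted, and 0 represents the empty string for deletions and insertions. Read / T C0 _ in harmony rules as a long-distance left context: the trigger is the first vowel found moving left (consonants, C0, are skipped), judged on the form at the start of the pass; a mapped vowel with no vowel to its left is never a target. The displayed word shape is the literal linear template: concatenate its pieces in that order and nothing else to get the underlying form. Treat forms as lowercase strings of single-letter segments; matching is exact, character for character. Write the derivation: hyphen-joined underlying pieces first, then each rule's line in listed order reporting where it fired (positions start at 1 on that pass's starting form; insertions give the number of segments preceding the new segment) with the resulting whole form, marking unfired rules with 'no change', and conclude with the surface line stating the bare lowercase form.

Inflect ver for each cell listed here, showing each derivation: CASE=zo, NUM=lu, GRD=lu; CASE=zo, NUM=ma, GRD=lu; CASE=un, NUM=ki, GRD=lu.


cell CASE=zo, NUM=lu, GRD=lu:
underlying: ver-is-il-ki
1. 0 -> e / C _ C: inserts after position(s) 7: verisileki
2. e -> o, i -> u / B C0 _: no change
surface: verisileki

cell CASE=zo, NUM=ma, GRD=lu:
underlying: ver-is-ub-ki
1. 0 -> e / C _ C: inserts after position(s) 7: verisubeki
2. e -> o, i -> u / B C0 _: fires at position(s) 8: verisuboki
surface: verisuboki

cell CASE=un, NUM=ki, GRD=lu:
underlying: ver-is-azi-e
1. 0 -> e / C _ C: no change
2. e -> o, i -> u / B C0 _: fires at position(s) 8: verisazue
surface: verisazue


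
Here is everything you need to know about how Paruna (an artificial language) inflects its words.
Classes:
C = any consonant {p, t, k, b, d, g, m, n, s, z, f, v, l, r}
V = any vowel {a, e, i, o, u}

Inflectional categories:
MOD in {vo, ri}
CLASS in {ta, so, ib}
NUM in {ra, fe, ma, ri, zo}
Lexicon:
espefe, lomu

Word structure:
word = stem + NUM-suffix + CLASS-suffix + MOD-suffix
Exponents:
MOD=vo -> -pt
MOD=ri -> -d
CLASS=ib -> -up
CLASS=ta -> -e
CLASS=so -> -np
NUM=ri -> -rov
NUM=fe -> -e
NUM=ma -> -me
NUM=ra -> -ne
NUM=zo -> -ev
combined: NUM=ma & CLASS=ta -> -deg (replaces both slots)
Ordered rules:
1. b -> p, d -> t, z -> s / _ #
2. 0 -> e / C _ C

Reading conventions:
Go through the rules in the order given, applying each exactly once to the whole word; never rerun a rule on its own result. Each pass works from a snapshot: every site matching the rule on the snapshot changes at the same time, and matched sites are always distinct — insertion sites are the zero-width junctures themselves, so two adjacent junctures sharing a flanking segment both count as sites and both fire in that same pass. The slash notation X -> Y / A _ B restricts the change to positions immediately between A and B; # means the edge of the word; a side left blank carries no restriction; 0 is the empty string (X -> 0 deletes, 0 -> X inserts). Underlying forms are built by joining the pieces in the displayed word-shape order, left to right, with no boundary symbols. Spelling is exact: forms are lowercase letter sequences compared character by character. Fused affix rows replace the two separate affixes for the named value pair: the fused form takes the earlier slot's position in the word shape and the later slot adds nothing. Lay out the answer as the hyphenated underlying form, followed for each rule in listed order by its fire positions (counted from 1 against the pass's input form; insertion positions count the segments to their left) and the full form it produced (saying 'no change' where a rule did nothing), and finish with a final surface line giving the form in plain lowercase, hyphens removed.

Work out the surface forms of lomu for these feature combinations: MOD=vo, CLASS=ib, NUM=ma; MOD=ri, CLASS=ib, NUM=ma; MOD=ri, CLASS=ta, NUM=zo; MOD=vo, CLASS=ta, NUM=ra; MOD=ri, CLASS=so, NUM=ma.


cell MOD=vo, CLASS=ib, NUM=ma:
underlying: lomu-me-up-pt
1. b -> p, d -> t, z -> s / _ #: no change
2. 0 -> e / C _ C: inserts after position(s) 8, 9: lomumeupepet
surface: lomumeupepet

cell MOD=ri, CLASS=ib, NUM=ma:
underlying: lomu-me-up-d
1. b -> p, d -> t, z -> s / _ #: fires at position(s) 9: lomumeupt
2. 0 -> e / C _ C: inserts after position(s) 8: lomumeupet
surface: lomumeupet

cell MOD=ri, CLASS=ta, NUM=zo:
underlying: lomu-ev-e-d
1. b -> p, d -> t, z -> s / _ #: fires at position(s) 8: lomuevet
2. 0 -> e / C _ C: no change
surface: lomuevet

cell MOD=vo, CLASS=ta, NUM=ra:
underlying: lomu-ne-e-pt
1. b -> p, d -> t, z -> s / _ #: no change
2. 0 -> e / C _ C: inserts after position(s) 8: lomuneepet
surface: lomuneepet

cell MOD=ri, CLASS=so, NUM=ma:
underlying: lomu-me-np-d
1. b -> p, d -> t, z -> s / _ #: fires at position(s) 9: lomumenpt
2. 0 -> e / C _ C: inserts after position(s) 7, 8: lomumenepet
surface: lomumenepet


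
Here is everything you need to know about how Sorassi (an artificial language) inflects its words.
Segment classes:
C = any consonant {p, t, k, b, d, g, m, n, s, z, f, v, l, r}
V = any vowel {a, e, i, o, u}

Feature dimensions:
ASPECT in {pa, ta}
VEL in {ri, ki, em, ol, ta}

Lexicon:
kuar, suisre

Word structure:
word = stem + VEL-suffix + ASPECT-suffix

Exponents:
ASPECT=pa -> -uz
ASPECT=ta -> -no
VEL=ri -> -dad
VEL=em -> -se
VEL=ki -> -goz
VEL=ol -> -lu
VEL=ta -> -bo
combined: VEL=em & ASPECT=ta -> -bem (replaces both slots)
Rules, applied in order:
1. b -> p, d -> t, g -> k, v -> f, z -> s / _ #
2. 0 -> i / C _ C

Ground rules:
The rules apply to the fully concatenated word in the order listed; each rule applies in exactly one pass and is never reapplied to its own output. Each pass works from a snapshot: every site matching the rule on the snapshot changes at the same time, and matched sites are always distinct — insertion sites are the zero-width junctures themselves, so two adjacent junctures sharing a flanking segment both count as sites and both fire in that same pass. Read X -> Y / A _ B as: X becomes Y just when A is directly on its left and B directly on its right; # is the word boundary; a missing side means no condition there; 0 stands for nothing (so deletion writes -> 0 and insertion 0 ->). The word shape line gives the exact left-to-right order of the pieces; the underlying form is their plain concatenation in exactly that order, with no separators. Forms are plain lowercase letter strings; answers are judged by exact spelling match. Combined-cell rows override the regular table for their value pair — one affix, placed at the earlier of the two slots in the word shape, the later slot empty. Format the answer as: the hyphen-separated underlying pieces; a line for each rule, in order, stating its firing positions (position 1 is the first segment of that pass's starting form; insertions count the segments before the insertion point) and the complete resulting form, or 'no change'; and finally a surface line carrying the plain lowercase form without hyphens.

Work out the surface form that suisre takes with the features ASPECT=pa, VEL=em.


underlying: suisre-se-uz
1. b -> p, d -> t, g -> k, v -> f, z -> s / _ #: fires at position(s) 10: suisreseus
2. 0 -> i / C _ C: inserts after position(s) 4: suisireseus
surface: suisireseus


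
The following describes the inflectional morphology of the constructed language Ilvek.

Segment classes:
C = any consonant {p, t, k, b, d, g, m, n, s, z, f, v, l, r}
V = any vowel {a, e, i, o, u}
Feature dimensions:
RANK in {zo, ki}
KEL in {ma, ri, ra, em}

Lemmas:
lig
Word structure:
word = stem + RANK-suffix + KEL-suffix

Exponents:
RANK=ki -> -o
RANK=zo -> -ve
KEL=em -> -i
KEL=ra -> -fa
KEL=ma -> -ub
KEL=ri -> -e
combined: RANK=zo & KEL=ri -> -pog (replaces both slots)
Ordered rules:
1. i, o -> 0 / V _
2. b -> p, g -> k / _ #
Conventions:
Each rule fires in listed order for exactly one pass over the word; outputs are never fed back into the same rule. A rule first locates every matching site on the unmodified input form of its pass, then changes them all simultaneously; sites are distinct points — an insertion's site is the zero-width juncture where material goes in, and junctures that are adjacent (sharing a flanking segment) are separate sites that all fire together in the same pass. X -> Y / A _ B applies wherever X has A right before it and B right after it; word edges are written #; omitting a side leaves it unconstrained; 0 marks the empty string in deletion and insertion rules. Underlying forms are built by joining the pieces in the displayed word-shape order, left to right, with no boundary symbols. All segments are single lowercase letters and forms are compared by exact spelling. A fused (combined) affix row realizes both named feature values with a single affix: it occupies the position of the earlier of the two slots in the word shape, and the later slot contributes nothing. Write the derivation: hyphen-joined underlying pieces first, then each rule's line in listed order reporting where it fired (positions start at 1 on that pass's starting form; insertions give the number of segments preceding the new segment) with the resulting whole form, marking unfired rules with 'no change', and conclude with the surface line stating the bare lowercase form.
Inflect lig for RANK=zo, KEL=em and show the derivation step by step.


underlying: lig-ve-i
1. i, o -> 0 / V _: fires at position(s) 6: ligve
2. b -> p, g -> k / _ #: no change
surface: ligve


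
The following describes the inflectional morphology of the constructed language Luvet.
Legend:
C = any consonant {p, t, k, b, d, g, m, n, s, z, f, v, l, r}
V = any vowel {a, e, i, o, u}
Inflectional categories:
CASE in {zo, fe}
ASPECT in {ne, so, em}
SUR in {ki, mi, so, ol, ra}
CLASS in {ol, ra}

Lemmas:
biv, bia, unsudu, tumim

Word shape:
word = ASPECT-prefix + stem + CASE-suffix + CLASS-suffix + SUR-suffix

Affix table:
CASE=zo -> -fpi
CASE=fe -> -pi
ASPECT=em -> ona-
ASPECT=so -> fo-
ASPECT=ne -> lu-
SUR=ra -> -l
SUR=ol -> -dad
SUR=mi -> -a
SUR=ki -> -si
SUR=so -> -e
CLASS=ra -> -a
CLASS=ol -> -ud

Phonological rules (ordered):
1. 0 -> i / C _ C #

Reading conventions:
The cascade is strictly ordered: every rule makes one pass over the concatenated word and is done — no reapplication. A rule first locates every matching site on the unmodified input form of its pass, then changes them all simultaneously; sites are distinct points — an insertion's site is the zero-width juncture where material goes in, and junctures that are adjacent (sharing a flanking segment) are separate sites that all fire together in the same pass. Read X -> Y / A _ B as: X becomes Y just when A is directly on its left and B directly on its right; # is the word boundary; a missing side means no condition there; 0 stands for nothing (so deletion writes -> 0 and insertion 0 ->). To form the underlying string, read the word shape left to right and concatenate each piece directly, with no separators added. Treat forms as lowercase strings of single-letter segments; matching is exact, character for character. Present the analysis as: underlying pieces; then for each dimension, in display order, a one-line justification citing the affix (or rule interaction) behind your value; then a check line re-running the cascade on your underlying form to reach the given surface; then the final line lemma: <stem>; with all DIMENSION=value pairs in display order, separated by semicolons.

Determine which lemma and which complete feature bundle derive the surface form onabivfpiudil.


underlying: ona-biv-fpi-ud-l
CASE=zo - signalled by the affix -fpi
ASPECT=em - signalled by the affix ona-
SUR=ra - signalled by the affix -l
CLASS=ol - signalled by the affix -ud
check: onabivfpiudl -> onabivfpiudil
lemma: biv; CASE=zo; ASPECT=em; SUR=ra; CLASS=ol


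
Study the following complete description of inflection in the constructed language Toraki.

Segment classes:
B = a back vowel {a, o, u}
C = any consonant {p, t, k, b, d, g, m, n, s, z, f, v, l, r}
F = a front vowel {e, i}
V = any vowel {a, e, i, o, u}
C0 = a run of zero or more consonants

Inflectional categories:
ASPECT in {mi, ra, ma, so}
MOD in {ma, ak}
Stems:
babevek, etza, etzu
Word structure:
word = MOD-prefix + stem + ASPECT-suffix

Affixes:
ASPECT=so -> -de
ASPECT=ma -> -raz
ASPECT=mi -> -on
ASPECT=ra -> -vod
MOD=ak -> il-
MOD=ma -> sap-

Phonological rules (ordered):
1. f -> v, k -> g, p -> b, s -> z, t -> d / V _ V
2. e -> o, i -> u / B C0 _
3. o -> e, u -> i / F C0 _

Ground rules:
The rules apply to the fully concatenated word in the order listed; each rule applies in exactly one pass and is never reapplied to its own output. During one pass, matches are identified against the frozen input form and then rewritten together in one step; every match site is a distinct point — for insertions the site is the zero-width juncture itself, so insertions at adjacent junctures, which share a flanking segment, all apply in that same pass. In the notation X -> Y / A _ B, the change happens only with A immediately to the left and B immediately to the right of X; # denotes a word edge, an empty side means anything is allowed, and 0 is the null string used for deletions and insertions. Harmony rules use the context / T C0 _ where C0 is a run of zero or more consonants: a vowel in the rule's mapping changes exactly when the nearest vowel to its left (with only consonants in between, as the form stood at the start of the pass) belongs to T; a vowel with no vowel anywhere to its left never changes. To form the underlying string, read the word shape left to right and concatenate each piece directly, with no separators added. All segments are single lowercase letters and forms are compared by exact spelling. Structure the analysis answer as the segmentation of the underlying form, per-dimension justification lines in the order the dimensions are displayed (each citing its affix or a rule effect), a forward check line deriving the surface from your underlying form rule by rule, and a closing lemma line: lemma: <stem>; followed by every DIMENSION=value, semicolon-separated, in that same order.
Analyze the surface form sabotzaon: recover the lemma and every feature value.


underlying: sap-etza-on
ASPECT=mi - signalled by the affix -on
MOD=ma - signalled by the affix sap-
check: sapetzaon -> sabetzaon -> sabotzaon -> sabotzaon
lemma: etza; ASPECT=mi; MOD=ma


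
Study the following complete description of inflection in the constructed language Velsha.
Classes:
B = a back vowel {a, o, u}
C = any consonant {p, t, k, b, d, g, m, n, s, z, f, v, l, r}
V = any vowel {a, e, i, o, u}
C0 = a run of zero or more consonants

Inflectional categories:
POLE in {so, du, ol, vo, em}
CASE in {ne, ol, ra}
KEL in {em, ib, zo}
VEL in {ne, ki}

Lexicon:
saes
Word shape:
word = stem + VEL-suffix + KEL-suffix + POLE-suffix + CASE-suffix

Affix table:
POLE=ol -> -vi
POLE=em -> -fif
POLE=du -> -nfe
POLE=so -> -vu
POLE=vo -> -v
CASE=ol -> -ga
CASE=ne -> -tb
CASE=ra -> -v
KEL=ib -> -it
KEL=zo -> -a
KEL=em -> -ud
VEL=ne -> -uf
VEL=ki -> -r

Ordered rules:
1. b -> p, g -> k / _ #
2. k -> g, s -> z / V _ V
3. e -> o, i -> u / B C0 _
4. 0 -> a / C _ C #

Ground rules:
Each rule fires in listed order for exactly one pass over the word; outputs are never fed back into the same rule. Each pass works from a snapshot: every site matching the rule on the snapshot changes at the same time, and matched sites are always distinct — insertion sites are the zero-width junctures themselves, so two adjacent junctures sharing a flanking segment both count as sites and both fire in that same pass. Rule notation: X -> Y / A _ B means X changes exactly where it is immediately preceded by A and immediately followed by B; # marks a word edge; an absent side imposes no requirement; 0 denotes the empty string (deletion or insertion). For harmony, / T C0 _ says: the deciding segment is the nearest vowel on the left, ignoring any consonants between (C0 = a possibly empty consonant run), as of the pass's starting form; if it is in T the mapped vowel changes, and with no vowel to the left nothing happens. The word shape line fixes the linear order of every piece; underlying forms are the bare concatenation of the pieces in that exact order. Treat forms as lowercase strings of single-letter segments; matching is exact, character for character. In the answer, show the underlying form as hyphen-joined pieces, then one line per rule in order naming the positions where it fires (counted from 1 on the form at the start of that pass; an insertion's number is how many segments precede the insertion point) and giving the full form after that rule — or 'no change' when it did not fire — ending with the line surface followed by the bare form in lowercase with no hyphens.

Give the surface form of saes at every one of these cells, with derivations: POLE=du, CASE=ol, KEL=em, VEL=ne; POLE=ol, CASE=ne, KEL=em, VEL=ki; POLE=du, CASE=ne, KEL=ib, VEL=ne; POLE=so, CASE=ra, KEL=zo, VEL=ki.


cell POLE=du, CASE=ol, KEL=em, VEL=ne:
underlying: saes-uf-ud-nfe-ga
1. b -> p, g -> k / _ #: no change
2. k -> g, s -> z / V _ V: fires at position(s) 4: saezufudnfega
3. e -> o, i -> u / B C0 _: fires at position(s) 3, 11: saozufudnfoga
4. 0 -> a / C _ C #: no change
surface: saozufudnfoga

cell POLE=ol, CASE=ne, KEL=em, VEL=ki:
underlying: saes-r-ud-vi-tb
1. b -> p, g -> k / _ #: fires at position(s) 11: saesrudvitp
2. k -> g, s -> z / V _ V: no change
3. e -> o, i -> u / B C0 _: fires at position(s) 3, 9: saosrudvutp
4. 0 -> a / C _ C #: inserts after position(s) 10: saosrudvutap
surface: saosrudvutap

cell POLE=du, CASE=ne, KEL=ib, VEL=ne:
underlying: saes-uf-it-nfe-tb
1. b -> p, g -> k / _ #: fires at position(s) 13: saesufitnfetp
2. k -> g, s -> z / V _ V: fires at position(s) 4: saezufitnfetp
3. e -> o, i -> u / B C0 _: fires at position(s) 3, 7: saozufutnfetp
4. 0 -> a / C _ C #: inserts after position(s) 12: saozufutnfetap
surface: saozufutnfetap

cell POLE=so, CASE=ra, KEL=zo, VEL=ki:
underlying: saes-r-a-vu-v
1. b -> p, g -> k / _ #: no change
2. k -> g, s -> z / V _ V: no change
3. e -> o, i -> u / B C0 _: fires at position(s) 3: saosravuv
4. 0 -> a / C _ C #: no change
surface: saosravuv


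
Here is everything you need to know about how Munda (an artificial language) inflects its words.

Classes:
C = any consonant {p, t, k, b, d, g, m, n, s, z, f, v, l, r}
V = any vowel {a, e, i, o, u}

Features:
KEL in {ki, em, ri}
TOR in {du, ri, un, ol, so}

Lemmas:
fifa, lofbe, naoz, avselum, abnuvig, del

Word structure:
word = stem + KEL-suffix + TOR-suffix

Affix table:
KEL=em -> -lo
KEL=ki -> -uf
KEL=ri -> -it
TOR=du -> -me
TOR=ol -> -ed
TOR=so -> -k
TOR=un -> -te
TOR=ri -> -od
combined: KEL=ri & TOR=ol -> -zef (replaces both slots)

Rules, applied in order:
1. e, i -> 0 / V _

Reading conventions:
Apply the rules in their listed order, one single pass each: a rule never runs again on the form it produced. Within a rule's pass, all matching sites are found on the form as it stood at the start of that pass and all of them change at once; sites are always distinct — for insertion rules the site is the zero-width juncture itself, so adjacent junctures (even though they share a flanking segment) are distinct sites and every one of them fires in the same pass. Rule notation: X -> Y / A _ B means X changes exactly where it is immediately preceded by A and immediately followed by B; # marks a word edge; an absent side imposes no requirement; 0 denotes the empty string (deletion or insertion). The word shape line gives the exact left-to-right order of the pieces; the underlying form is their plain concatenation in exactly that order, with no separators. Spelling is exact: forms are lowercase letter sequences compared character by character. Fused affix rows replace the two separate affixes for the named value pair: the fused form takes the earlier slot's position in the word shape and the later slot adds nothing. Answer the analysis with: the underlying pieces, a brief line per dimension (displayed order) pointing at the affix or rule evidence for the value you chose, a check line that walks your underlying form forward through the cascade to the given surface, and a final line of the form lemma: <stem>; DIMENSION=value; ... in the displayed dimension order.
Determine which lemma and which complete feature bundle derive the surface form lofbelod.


underlying: lofbe-lo-ed
KEL=em - signalled by the affix -lo
TOR=ol - signalled by the affix -ed
check: lofbeloed -> lofbelod
lemma: lofbe; KEL=em; TOR=ol


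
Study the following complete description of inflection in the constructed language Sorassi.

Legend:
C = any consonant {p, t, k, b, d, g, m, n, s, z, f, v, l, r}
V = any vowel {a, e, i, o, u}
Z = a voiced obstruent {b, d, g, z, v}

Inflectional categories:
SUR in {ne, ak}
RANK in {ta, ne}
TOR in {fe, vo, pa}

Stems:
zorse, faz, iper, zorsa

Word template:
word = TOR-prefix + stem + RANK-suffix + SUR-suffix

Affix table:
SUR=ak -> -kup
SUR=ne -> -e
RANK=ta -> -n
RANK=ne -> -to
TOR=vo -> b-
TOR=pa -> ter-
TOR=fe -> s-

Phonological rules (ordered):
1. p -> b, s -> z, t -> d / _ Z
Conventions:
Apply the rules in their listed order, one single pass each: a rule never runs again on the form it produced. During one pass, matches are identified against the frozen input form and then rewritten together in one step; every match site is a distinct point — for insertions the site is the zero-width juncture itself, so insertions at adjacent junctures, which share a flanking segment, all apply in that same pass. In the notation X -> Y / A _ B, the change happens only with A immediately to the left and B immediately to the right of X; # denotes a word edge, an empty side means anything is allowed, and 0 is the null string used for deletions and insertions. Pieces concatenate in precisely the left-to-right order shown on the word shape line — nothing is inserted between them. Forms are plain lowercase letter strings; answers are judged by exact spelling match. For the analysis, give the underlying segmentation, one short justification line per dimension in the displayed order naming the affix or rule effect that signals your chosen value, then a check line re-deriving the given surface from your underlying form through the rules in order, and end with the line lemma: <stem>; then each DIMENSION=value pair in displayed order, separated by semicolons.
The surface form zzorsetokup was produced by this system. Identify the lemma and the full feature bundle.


underlying: s-zorse-to-kup
SUR=ak - signalled by the affix -kup
RANK=ne - signalled by the affix -to
TOR=fe - signalled by the affix s-
check: szorsetokup -> zzorsetokup
lemma: zorse; SUR=ak; RANK=ne; TOR=fe


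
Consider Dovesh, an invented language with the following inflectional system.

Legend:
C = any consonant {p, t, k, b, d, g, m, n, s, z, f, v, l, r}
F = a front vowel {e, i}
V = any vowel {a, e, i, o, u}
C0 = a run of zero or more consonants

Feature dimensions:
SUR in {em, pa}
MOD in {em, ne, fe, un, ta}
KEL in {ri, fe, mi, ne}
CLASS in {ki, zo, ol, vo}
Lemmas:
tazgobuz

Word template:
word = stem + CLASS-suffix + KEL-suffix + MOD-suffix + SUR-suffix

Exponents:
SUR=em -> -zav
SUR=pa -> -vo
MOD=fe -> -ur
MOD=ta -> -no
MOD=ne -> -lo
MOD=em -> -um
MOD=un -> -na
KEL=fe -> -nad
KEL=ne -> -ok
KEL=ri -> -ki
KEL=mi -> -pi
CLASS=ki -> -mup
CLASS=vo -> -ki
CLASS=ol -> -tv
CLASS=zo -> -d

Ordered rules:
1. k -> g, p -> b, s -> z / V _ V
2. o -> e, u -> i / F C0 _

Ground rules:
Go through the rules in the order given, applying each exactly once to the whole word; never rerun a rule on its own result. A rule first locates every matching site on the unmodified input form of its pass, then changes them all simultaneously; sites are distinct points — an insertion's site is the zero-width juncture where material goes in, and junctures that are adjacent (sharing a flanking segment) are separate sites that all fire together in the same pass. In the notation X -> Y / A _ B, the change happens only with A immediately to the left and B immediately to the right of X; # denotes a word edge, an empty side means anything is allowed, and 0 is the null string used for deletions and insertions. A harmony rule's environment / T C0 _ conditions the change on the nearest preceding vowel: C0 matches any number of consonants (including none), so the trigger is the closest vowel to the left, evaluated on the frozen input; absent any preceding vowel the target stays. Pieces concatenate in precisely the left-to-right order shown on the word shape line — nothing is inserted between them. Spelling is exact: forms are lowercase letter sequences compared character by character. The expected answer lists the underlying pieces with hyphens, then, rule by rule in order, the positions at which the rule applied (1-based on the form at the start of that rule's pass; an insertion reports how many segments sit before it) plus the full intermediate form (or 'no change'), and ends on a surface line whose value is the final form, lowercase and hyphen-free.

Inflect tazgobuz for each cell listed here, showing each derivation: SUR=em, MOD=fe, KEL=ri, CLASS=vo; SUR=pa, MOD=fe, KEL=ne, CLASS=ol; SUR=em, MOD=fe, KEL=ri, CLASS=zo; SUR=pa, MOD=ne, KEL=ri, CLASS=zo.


cell SUR=em, MOD=fe, KEL=ri, CLASS=vo:
underlying: tazgobuz-ki-ki-ur-zav
1. k -> g, p -> b, s -> z / V _ V: fires at position(s) 11: tazgobuzkigiurzav
2. o -> e, u -> i / F C0 _: fires at position(s) 13: tazgobuzkigiirzav
surface: tazgobuzkigiirzav

cell SUR=pa, MOD=fe, KEL=ne, CLASS=ol:
underlying: tazgobuz-tv-ok-ur-vo
1. k -> g, p -> b, s -> z / V _ V: fires at position(s) 12: tazgobuztvogurvo
2. o -> e, u -> i / F C0 _: no change
surface: tazgobuztvogurvo

cell SUR=em, MOD=fe, KEL=ri, CLASS=zo:
underlying: tazgobuz-d-ki-ur-zav
1. k -> g, p -> b, s -> z / V _ V: no change
2. o -> e, u -> i / F C0 _: fires at position(s) 12: tazgobuzdkiirzav
surface: tazgobuzdkiirzav

cell SUR=pa, MOD=ne, KEL=ri, CLASS=zo:
underlying: tazgobuz-d-ki-lo-vo
1. k -> g, p -> b, s -> z / V _ V: no change
2. o -> e, u -> i / F C0 _: fires at position(s) 13: tazgobuzdkilevo
surface: tazgobuzdkilevo


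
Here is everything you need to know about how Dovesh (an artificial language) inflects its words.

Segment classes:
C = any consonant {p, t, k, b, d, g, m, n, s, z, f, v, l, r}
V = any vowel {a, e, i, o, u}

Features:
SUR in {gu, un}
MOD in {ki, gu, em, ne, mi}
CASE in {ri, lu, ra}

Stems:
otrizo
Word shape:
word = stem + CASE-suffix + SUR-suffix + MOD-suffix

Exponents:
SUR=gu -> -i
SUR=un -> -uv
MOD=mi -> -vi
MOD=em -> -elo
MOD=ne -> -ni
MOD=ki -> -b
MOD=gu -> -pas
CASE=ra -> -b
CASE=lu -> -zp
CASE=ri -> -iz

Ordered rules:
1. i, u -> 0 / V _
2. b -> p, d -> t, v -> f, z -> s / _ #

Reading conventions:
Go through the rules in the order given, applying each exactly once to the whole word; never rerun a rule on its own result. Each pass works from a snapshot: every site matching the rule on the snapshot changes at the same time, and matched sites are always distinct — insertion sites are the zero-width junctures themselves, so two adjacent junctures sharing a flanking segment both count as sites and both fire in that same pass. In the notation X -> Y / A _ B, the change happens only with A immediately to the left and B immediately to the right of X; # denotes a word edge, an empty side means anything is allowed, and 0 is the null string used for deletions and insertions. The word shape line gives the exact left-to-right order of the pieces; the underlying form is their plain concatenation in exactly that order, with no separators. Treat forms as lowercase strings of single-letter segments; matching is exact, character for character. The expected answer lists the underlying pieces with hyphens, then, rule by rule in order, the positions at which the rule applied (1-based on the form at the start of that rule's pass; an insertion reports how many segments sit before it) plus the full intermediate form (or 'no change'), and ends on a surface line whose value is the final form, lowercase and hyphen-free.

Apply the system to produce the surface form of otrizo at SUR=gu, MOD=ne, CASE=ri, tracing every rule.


underlying: otrizo-iz-i-ni
1. i, u -> 0 / V _: fires at position(s) 7: otrizozini
2. b -> p, d -> t, v -> f, z -> s / _ #: no change
surface: otrizozini


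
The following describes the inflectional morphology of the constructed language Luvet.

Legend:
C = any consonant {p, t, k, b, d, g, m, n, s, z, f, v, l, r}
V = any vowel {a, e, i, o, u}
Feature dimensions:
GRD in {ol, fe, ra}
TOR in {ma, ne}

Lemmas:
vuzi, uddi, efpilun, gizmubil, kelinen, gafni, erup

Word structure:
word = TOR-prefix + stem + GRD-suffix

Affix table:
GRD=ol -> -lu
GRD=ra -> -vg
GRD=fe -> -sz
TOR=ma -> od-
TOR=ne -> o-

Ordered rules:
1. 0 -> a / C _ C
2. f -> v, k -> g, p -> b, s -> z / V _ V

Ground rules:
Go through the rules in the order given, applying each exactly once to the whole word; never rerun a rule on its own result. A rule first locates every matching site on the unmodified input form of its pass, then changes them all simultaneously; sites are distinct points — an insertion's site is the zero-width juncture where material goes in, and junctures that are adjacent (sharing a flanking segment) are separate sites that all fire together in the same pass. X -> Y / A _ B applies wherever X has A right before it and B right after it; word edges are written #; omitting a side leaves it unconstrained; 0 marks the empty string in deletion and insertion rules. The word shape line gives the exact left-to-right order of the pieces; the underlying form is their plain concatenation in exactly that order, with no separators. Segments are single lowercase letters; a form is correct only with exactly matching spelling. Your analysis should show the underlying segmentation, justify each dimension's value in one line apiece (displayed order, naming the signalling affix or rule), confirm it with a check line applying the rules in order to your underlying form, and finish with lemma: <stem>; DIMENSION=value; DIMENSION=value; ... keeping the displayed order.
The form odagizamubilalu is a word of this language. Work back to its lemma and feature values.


underlying: od-gizmubil-lu
GRD=ol - signalled by the affix -lu
TOR=ma - signalled by the affix od-
check: odgizmubillu -> odagizamubilalu -> odagizamubilalu
lemma: gizmubil; GRD=ol; TOR=ma


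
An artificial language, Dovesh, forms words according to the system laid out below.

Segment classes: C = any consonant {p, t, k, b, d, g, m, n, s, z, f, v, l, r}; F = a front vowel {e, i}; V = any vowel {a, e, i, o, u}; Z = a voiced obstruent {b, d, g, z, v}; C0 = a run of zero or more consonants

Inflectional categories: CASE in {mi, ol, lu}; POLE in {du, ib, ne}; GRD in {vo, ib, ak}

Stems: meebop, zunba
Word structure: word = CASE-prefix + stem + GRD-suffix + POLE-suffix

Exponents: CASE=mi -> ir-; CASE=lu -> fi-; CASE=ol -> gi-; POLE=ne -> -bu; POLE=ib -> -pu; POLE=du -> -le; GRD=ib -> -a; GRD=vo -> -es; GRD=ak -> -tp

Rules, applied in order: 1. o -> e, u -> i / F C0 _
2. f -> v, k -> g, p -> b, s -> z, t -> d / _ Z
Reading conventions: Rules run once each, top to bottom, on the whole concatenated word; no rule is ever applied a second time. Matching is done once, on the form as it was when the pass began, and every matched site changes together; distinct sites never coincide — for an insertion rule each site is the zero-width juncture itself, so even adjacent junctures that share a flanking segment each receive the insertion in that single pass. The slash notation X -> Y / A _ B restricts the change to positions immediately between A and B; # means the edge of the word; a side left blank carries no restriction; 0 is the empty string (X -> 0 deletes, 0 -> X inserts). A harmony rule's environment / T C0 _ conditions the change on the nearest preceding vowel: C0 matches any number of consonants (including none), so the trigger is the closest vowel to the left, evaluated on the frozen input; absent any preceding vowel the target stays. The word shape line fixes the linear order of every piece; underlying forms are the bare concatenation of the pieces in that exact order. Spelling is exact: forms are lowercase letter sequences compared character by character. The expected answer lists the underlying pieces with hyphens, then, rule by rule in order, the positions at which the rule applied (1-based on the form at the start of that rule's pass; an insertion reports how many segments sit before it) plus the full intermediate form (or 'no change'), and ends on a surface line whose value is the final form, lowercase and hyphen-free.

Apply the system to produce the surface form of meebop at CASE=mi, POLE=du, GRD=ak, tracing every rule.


underlying: ir-meebop-tp-le
1. o -> e, u -> i / F C0 _: fires at position(s) 7: irmeebeptple
2. f -> v, k -> g, p -> b, s -> z, t -> d / _ Z: no change
surface: irmeebeptple


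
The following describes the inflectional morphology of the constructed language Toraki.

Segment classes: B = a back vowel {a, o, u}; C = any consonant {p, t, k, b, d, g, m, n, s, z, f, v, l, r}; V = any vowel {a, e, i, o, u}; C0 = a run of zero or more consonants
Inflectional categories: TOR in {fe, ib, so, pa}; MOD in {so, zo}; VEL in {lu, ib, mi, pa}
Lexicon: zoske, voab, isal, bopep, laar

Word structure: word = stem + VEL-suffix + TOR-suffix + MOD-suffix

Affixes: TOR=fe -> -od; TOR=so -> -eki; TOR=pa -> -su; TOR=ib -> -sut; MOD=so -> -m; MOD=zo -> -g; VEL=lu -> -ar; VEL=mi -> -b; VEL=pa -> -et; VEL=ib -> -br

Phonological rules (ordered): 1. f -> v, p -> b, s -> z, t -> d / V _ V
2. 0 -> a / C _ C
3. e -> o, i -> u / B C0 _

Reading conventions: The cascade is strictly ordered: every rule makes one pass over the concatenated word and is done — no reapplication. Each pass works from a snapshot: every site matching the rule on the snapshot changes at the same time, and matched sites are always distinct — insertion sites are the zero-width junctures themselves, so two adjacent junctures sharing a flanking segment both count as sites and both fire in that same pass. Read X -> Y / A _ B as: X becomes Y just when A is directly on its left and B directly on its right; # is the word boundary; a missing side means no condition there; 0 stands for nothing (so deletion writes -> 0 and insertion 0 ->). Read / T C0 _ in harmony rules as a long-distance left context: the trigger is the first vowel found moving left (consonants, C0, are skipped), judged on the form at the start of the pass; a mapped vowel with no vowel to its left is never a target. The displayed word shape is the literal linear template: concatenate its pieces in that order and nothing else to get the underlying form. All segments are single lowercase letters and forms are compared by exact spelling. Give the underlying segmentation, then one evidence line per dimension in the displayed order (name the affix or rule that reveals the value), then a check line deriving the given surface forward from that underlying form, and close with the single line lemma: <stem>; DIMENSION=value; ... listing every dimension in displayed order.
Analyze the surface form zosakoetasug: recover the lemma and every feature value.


underlying: zoske-et-su-g
TOR=pa - signalled by the affix -su
MOD=zo - signalled by the affix -g
VEL=pa - signalled by the affix -et
check: zoskeetsug -> zoskeetsug -> zosakeetasug -> zosakoetasug
lemma: zoske; TOR=pa; MOD=zo; VEL=pa


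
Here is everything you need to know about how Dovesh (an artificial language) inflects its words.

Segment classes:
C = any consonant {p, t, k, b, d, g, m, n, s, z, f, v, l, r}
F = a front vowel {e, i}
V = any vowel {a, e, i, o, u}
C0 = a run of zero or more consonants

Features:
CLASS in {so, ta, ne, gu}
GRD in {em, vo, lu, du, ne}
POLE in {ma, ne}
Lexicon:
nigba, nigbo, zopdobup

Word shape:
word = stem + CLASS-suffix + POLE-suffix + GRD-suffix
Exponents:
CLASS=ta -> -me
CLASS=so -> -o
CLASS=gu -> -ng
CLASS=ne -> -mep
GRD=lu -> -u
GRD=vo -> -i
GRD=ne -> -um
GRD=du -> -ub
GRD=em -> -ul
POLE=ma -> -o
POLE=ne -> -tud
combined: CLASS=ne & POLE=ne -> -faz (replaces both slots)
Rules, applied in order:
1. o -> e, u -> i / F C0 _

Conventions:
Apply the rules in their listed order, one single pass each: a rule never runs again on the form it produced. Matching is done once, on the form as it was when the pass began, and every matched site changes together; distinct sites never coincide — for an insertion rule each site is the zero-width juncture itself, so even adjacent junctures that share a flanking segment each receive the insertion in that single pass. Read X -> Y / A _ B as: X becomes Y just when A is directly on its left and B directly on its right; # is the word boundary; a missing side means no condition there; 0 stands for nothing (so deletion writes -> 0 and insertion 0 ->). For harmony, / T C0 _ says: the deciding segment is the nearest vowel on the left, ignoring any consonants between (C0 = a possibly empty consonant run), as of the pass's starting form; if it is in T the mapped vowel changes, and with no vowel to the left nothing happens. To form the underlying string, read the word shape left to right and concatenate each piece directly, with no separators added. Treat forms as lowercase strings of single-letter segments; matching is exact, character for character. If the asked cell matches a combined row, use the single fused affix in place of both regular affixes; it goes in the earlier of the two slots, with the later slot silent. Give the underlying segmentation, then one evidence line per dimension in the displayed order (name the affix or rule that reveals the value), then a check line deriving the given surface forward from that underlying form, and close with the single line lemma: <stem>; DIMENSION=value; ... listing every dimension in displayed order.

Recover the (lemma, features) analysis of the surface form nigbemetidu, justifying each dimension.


underlying: nigbo-me-tud-u
CLASS=ta - signalled by the affix -me
GRD=lu - signalled by the affix -u
POLE=ne - signalled by the affix -tud
check: nigbometudu -> nigbemetidu
lemma: nigbo; CLASS=ta; GRD=lu; POLE=ne


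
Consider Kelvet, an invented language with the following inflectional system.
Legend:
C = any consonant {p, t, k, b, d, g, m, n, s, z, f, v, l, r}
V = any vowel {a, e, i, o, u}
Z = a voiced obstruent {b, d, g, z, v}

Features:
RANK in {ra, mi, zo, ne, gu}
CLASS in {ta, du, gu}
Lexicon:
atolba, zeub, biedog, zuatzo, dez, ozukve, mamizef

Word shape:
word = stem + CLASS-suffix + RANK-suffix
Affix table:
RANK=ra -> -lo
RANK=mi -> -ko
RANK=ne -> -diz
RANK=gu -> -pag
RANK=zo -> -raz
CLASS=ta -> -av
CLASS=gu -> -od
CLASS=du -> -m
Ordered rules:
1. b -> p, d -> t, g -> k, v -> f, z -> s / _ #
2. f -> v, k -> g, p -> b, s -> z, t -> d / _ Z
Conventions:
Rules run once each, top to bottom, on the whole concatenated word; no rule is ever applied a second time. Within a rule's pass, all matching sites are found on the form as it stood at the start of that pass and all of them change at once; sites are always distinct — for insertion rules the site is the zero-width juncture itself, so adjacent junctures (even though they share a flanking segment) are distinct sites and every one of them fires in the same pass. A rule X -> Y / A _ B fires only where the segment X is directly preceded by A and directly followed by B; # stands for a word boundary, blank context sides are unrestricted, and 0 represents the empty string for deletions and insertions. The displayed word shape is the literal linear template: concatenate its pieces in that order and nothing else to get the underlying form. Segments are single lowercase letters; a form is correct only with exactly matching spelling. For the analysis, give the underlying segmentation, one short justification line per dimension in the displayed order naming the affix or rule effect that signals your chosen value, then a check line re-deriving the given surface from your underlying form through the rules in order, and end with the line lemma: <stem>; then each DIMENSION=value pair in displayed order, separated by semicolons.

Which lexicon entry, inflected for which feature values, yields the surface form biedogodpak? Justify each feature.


underlying: biedog-od-pag
RANK=gu - signalled by the affix -pag
CLASS=gu - signalled by the affix -od
check: biedogodpag -> biedogodpak -> biedogodpak
lemma: biedog; RANK=gu; CLASS=gu
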